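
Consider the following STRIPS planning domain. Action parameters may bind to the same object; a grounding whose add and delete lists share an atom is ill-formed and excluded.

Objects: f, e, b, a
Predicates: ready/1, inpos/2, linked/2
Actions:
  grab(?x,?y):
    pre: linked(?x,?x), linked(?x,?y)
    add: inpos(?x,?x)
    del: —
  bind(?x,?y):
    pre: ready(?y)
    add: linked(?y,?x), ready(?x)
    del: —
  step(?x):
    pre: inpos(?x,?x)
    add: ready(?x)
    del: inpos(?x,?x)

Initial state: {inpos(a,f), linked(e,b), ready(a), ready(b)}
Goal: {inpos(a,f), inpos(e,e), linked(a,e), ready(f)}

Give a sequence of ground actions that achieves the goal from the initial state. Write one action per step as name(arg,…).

bind(f,b); bind(e,a); bind(e,e); grab(e,e)

1. bind(f,b)  →  {inpos(a,f), linked(b,f), linked(e,b), ready(a), ready(b), ready(f)}
2. bind(e,a)  →  {inpos(a,f), linked(a,e), linked(b,f), linked(e,b), ready(a), ready(b), ready(e), ready(f)}
3. bind(e,e)  →  {inpos(a,f), linked(a,e), linked(b,f), linked(e,b), linked(e,e), ready(a), ready(b), ready(e), ready(f)}
4. grab(e,e)  →  {inpos(a,f), inpos(e,e), linked(a,e), linked(b,f), linked(e,b), linked(e,e), ready(a), ready(b), ready(e), ready(f)}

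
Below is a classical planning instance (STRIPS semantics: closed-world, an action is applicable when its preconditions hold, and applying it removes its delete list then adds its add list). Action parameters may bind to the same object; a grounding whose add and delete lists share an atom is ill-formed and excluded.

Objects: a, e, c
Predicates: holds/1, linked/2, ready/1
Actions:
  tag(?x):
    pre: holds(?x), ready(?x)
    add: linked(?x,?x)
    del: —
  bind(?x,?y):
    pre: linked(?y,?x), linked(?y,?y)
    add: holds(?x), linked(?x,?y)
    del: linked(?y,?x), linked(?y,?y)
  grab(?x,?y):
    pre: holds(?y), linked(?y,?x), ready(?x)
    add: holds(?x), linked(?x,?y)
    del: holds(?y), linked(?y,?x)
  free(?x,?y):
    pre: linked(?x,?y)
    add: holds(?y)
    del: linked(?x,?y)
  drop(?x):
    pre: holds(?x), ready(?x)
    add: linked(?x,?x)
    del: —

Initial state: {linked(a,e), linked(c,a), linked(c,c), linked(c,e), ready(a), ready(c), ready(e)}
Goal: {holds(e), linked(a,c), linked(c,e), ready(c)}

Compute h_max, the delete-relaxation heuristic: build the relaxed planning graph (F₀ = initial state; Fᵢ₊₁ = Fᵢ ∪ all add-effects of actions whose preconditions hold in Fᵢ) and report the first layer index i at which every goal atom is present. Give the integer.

F0 = init (7 atoms)
F1 = F0 ∪ {holds(a), holds(c), holds(e), linked(a,c), linked(e,c)}  (12 atoms)
goal ⊆ F1  ⇒  h_max = 1

1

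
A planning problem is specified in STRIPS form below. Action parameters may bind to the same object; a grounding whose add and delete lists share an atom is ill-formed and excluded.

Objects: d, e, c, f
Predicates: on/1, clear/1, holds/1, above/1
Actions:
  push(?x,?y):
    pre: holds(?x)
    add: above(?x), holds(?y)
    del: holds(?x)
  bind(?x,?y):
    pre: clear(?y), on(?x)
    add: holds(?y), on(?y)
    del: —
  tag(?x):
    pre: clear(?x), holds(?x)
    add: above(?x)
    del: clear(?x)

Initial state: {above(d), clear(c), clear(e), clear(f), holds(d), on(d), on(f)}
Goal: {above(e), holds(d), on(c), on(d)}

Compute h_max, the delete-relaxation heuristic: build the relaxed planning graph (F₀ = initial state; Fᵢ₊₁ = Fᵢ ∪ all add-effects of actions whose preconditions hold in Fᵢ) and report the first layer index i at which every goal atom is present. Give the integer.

2

F0 = init (7 atoms)
F1 = F0 ∪ {holds(c), holds(e), holds(f), on(c), on(e)}  (12 atoms)
F2 = F1 ∪ {above(c), above(e), above(f)}  (15 atoms)
goal ⊆ F2  ⇒  h_max = 2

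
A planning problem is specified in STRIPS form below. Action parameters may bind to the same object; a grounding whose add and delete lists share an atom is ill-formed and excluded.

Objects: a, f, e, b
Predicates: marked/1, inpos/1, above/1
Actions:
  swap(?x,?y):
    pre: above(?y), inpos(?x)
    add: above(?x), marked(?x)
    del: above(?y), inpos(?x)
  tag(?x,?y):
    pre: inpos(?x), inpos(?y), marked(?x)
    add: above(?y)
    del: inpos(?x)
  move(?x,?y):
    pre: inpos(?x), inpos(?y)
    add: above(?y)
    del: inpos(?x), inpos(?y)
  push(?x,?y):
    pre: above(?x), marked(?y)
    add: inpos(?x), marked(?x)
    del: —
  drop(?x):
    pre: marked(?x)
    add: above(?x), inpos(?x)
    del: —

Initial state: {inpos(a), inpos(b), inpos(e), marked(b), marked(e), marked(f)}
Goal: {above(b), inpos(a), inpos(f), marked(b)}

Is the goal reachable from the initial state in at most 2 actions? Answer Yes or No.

1. tag(e,b)  →  {above(b), inpos(a), inpos(b), marked(b), marked(e), marked(f)}
2. drop(f)  →  {above(b), above(f), inpos(a), inpos(b), inpos(f), marked(b), marked(e), marked(f)}
optimal plan length = 2; 2 ≤ 2

Yes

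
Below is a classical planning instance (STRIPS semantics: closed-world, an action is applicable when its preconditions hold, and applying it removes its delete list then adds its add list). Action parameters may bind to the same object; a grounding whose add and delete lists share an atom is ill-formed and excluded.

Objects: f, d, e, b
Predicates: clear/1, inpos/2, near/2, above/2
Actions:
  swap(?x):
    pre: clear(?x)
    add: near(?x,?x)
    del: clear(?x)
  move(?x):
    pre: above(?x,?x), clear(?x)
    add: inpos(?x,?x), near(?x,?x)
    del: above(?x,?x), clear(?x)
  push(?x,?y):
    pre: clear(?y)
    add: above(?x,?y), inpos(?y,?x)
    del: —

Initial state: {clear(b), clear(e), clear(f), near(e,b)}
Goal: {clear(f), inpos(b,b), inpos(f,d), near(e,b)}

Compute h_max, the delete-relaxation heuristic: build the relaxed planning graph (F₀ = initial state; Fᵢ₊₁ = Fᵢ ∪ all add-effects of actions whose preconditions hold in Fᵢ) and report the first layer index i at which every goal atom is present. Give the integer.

1

F0 = init (4 atoms)
F1 = F0 ∪ {above(b,b), above(b,e), above(b,f), above(d,b), above(d,e), above(d,f), above(e,b), above(e,e), above(e,f), above(f,b), above(f,e), above(f,f), inpos(b,b), inpos(b,d), inpos(b,e), inpos(b,f), inpos(e,b), inpos(e,d), inpos(e,e), inpos(e,f), inpos(f,b), inpos(f,d), inpos(f,e), inpos(f,f), near(b,b), near(e,e), near(f,f)}  (31 atoms)
goal ⊆ F1  ⇒  h_max = 1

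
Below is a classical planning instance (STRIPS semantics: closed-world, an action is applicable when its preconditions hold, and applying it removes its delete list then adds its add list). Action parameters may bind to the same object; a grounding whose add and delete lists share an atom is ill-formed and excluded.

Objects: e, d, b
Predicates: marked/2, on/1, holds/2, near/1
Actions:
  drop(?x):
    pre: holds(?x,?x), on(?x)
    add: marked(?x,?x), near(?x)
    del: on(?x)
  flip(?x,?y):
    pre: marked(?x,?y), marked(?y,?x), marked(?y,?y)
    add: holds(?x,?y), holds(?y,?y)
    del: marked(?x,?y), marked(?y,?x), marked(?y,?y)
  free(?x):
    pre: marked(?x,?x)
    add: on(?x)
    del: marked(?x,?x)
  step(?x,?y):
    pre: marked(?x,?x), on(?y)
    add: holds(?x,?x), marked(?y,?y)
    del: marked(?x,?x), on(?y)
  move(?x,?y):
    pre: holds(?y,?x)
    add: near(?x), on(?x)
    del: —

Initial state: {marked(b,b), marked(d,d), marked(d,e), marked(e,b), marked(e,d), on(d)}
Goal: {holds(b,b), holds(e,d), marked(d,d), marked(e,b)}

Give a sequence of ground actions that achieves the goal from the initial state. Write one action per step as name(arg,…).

flip(e,d); step(b,d)

1. flip(e,d)  →  {holds(d,d), holds(e,d), marked(b,b), marked(e,b), on(d)}
2. step(b,d)  →  {holds(b,b), holds(d,d), holds(e,d), marked(d,d), marked(e,b)}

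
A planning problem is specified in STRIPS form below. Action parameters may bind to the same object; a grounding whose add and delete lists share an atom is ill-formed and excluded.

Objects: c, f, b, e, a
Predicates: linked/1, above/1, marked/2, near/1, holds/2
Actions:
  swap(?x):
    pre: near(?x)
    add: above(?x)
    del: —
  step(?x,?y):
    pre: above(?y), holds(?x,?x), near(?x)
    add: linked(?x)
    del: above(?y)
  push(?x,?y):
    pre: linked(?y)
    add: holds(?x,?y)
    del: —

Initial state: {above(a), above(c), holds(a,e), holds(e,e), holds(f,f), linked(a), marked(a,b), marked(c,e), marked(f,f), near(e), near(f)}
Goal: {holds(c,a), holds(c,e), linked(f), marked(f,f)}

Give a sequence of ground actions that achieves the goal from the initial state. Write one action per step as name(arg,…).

1. step(f,c)  →  {above(a), holds(a,e), holds(e,e), holds(f,f), linked(a), linked(f), marked(a,b), marked(c,e), marked(f,f), near(e), near(f)}
2. step(e,a)  →  {holds(a,e), holds(e,e), holds(f,f), linked(a), linked(e), linked(f), marked(a,b), marked(c,e), marked(f,f), near(e), near(f)}
3. push(c,e)  →  {holds(a,e), holds(c,e), holds(e,e), holds(f,f), linked(a), linked(e), linked(f), marked(a,b), marked(c,e), marked(f,f), near(e), near(f)}
4. push(c,a)  →  {holds(a,e), holds(c,a), holds(c,e), holds(e,e), holds(f,f), linked(a), linked(e), linked(f), marked(a,b), marked(c,e), marked(f,f), near(e), near(f)}

step(f,c); step(e,a); push(c,e); push(c,a)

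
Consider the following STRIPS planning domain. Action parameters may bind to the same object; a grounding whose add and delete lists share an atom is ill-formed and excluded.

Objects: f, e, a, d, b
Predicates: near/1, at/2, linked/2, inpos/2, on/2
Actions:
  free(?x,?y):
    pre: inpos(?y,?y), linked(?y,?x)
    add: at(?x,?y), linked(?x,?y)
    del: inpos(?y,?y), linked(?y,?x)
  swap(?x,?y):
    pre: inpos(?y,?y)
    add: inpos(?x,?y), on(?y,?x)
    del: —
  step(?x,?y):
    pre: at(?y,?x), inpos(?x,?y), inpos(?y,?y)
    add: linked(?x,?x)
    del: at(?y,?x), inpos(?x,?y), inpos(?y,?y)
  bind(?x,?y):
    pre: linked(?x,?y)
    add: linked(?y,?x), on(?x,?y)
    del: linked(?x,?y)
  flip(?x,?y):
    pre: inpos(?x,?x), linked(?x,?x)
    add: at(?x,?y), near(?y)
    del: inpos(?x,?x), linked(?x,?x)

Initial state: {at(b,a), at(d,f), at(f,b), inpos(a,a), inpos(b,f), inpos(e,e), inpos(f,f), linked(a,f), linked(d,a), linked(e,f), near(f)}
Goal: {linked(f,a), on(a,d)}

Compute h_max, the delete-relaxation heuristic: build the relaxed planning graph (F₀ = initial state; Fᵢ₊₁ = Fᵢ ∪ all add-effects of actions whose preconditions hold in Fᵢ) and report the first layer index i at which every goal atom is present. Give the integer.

1

F0 = init (11 atoms)
F1 = F0 ∪ {at(f,a), at(f,e), inpos(a,e), inpos(a,f), inpos(b,a), inpos(b,e), inpos(d,a), inpos(d,e), inpos(d,f), inpos(e,a), inpos(e,f), inpos(f,a), inpos(f,e), linked(a,d), linked(b,b), linked(f,a), linked(f,e), on(a,a), on(a,b), on(a,d), on(a,e), on(a,f), on(d,a), on(e,a), on(e,b), on(e,d), on(e,e), on(e,f), on(f,a), on(f,b), on(f,d), on(f,e), on(f,f)}  (44 atoms)
goal ⊆ F1  ⇒  h_max = 1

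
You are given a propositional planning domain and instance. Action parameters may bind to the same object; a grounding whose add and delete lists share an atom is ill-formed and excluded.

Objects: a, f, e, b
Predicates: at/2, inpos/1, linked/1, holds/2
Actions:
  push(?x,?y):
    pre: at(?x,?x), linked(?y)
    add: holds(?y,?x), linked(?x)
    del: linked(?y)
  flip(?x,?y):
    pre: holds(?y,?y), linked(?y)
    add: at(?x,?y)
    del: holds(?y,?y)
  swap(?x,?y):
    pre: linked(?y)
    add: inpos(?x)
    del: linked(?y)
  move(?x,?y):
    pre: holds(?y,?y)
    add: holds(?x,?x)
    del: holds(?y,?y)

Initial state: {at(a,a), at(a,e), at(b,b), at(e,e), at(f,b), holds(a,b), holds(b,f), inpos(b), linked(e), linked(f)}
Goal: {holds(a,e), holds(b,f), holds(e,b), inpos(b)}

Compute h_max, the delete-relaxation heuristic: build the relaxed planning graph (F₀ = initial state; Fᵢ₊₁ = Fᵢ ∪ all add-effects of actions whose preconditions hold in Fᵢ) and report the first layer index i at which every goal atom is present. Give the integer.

F0 = init (10 atoms)
F1 = F0 ∪ {holds(e,a), holds(e,b), holds(f,a), holds(f,b), holds(f,e), inpos(a), inpos(e), inpos(f), linked(a), linked(b)}  (20 atoms)
F2 = F1 ∪ {holds(a,e), holds(b,a), holds(b,e)}  (23 atoms)
goal ⊆ F2  ⇒  h_max = 2

2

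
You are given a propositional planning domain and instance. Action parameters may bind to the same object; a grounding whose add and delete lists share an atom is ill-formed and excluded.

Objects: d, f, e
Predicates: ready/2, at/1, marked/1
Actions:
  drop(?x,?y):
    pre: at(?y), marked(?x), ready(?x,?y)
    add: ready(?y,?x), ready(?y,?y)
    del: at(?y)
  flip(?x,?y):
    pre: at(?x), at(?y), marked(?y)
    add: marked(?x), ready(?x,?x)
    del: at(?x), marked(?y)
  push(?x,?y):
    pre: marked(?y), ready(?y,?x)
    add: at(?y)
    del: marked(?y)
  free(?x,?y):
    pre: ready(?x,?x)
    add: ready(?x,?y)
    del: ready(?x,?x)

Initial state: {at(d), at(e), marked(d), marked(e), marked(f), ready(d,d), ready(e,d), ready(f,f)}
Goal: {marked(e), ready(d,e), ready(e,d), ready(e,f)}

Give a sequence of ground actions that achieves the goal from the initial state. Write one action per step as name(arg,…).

1. drop(e,d)  →  {at(e), marked(d), marked(e), marked(f), ready(d,d), ready(d,e), ready(e,d), ready(f,f)}
2. drop(d,e)  →  {marked(d), marked(e), marked(f), ready(d,d), ready(d,e), ready(e,d), ready(e,e), ready(f,f)}
3. free(e,f)  →  {marked(d), marked(e), marked(f), ready(d,d), ready(d,e), ready(e,d), ready(e,f), ready(f,f)}

drop(e,d); drop(d,e); free(e,f)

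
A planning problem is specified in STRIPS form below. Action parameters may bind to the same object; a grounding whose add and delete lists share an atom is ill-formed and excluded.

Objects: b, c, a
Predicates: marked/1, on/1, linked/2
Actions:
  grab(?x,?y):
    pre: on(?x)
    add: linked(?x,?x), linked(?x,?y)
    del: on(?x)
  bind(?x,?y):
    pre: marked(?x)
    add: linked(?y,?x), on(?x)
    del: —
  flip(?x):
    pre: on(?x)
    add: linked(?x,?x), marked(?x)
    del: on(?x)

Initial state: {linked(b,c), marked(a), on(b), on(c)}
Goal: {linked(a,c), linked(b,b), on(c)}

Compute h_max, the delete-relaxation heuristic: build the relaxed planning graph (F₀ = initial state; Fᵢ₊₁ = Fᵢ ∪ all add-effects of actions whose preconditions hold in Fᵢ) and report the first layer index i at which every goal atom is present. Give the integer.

2

F0 = init (4 atoms)
F1 = F0 ∪ {linked(a,a), linked(b,a), linked(b,b), linked(c,a), linked(c,b), linked(c,c), marked(b), marked(c), on(a)}  (13 atoms)
F2 = F1 ∪ {linked(a,b), linked(a,c)}  (15 atoms)
goal ⊆ F2  ⇒  h_max = 2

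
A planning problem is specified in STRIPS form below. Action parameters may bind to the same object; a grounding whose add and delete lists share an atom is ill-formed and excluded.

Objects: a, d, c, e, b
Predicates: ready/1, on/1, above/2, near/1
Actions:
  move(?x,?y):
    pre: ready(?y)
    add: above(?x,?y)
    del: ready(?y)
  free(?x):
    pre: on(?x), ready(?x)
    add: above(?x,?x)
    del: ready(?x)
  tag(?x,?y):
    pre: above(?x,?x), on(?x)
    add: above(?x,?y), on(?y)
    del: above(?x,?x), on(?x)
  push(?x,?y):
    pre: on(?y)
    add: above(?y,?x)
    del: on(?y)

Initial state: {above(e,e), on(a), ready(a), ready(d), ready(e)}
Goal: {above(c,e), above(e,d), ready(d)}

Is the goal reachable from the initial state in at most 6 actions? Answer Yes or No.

1. move(a,a)  →  {above(a,a), above(e,e), on(a), ready(d), ready(e)}
2. move(c,e)  →  {above(a,a), above(c,e), above(e,e), on(a), ready(d)}
3. tag(a,e)  →  {above(a,e), above(c,e), above(e,e), on(e), ready(d)}
4. tag(e,d)  →  {above(a,e), above(c,e), above(e,d), on(d), ready(d)}
optimal plan length = 4; 4 ≤ 6

Yes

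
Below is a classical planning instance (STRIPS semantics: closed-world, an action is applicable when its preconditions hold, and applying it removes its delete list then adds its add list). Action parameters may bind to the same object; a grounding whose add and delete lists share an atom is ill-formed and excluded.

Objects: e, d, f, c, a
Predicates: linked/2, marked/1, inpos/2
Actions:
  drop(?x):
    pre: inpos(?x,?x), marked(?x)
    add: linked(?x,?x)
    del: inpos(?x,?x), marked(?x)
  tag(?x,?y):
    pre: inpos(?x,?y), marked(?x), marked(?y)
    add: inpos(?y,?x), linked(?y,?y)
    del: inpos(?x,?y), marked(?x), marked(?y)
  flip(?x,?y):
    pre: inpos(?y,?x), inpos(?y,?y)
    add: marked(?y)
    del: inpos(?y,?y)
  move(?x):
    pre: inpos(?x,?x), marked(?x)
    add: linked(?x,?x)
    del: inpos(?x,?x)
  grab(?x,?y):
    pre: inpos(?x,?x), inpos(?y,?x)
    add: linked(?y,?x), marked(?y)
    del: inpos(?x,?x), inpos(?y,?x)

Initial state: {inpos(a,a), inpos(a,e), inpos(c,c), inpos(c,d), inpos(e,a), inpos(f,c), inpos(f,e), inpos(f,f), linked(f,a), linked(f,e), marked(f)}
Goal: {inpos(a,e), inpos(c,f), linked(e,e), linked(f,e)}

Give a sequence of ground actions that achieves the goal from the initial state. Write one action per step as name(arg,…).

flip(d,c); tag(f,c); flip(e,f); grab(a,e); tag(f,e)

1. flip(d,c)  →  {inpos(a,a), inpos(a,e), inpos(c,d), inpos(e,a), inpos(f,c), inpos(f,e), inpos(f,f), linked(f,a), linked(f,e), marked(c), marked(f)}
2. tag(f,c)  →  {inpos(a,a), inpos(a,e), inpos(c,d), inpos(c,f), inpos(e,a), inpos(f,e), inpos(f,f), linked(c,c), linked(f,a), linked(f,e)}
3. flip(e,f)  →  {inpos(a,a), inpos(a,e), inpos(c,d), inpos(c,f), inpos(e,a), inpos(f,e), linked(c,c), linked(f,a), linked(f,e), marked(f)}
4. grab(a,e)  →  {inpos(a,e), inpos(c,d), inpos(c,f), inpos(f,e), linked(c,c), linked(e,a), linked(f,a), linked(f,e), marked(e), marked(f)}
5. tag(f,e)  →  {inpos(a,e), inpos(c,d), inpos(c,f), inpos(e,f), linked(c,c), linked(e,a), linked(e,e), linked(f,a), linked(f,e)}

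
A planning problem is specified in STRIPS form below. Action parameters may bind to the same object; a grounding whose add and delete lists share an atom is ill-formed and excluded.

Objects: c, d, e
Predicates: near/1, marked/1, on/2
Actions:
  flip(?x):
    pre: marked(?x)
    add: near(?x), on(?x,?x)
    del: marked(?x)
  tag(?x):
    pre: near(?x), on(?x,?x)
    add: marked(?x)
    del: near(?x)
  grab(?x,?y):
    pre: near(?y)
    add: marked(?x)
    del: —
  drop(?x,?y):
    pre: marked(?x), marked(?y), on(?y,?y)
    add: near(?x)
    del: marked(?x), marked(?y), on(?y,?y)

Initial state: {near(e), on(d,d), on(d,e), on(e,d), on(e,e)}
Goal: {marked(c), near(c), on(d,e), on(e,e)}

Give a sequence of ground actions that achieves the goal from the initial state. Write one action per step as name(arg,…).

1. grab(c,e)  →  {marked(c), near(e), on(d,d), on(d,e), on(e,d), on(e,e)}
2. flip(c)  →  {near(c), near(e), on(c,c), on(d,d), on(d,e), on(e,d), on(e,e)}
3. grab(c,c)  →  {marked(c), near(c), near(e), on(c,c), on(d,d), on(d,e), on(e,d), on(e,e)}

grab(c,e); flip(c); grab(c,c)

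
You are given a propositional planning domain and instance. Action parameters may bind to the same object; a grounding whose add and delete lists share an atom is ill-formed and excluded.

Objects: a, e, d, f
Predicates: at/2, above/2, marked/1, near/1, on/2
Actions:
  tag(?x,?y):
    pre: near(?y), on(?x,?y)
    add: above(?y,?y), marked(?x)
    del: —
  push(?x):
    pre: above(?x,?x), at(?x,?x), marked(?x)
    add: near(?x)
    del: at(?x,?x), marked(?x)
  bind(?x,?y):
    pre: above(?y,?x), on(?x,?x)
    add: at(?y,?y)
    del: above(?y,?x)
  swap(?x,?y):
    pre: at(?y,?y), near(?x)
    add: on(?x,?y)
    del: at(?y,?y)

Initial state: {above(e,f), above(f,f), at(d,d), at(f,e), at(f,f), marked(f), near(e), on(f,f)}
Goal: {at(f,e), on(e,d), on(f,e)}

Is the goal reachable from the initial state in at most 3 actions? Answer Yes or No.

1. push(f)  →  {above(e,f), above(f,f), at(d,d), at(f,e), near(e), near(f), on(f,f)}
2. bind(f,e)  →  {above(f,f), at(d,d), at(e,e), at(f,e), near(e), near(f), on(f,f)}
3. swap(e,d)  →  {above(f,f), at(e,e), at(f,e), near(e), near(f), on(e,d), on(f,f)}
4. swap(f,e)  →  {above(f,f), at(f,e), near(e), near(f), on(e,d), on(f,e), on(f,f)}
optimal plan length = 4; 4 > 3

No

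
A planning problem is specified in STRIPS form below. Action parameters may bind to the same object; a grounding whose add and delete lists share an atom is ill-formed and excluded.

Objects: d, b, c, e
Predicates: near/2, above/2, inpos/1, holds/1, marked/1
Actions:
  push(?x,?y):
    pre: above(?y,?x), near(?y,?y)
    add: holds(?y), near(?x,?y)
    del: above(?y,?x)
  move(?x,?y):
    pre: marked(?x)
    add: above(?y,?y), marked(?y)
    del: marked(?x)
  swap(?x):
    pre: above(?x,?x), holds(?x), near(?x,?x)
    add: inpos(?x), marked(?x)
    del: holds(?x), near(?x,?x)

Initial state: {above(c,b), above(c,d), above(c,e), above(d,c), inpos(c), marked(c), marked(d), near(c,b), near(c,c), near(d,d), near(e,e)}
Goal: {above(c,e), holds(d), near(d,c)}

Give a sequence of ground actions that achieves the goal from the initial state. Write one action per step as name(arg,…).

push(d,c); push(c,d)

1. push(d,c)  →  {above(c,b), above(c,e), above(d,c), holds(c), inpos(c), marked(c), marked(d), near(c,b), near(c,c), near(d,c), near(d,d), near(e,e)}
2. push(c,d)  →  {above(c,b), above(c,e), holds(c), holds(d), inpos(c), marked(c), marked(d), near(c,b), near(c,c), near(c,d), near(d,c), near(d,d), near(e,e)}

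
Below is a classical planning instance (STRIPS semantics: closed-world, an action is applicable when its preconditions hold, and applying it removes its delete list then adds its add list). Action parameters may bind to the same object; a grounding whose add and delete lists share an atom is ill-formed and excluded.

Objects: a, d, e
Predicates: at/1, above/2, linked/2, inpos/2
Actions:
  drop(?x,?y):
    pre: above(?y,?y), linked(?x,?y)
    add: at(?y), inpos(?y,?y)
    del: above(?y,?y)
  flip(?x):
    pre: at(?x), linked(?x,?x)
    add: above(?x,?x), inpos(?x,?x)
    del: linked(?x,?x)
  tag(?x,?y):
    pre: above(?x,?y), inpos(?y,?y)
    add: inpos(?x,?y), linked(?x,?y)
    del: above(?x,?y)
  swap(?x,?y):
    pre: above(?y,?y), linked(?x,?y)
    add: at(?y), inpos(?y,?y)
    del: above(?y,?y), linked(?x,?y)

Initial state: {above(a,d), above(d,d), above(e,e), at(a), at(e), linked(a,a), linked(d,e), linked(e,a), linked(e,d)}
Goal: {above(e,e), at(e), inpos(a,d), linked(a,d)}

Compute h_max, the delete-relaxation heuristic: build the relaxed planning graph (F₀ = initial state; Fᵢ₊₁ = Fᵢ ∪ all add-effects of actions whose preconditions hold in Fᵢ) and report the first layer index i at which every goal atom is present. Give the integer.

2

F0 = init (9 atoms)
F1 = F0 ∪ {above(a,a), at(d), inpos(a,a), inpos(d,d), inpos(e,e)}  (14 atoms)
F2 = F1 ∪ {inpos(a,d), linked(a,d), linked(d,d), linked(e,e)}  (18 atoms)
goal ⊆ F2  ⇒  h_max = 2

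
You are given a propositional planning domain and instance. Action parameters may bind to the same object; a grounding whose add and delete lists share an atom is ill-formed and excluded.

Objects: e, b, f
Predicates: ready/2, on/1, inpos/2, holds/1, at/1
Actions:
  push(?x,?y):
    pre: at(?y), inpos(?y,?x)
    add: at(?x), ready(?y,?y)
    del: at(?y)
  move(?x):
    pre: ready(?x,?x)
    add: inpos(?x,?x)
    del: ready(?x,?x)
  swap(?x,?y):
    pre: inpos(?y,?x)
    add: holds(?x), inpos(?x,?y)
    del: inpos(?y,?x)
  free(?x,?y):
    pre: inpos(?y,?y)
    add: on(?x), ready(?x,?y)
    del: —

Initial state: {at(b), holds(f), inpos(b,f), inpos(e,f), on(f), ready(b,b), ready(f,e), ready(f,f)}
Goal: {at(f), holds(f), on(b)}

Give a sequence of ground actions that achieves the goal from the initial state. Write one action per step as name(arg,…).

push(f,b); move(b); free(b,b)

1. push(f,b)  →  {at(f), holds(f), inpos(b,f), inpos(e,f), on(f), ready(b,b), ready(f,e), ready(f,f)}
2. move(b)  →  {at(f), holds(f), inpos(b,b), inpos(b,f), inpos(e,f), on(f), ready(f,e), ready(f,f)}
3. free(b,b)  →  {at(f), holds(f), inpos(b,b), inpos(b,f), inpos(e,f), on(b), on(f), ready(b,b), ready(f,e), ready(f,f)}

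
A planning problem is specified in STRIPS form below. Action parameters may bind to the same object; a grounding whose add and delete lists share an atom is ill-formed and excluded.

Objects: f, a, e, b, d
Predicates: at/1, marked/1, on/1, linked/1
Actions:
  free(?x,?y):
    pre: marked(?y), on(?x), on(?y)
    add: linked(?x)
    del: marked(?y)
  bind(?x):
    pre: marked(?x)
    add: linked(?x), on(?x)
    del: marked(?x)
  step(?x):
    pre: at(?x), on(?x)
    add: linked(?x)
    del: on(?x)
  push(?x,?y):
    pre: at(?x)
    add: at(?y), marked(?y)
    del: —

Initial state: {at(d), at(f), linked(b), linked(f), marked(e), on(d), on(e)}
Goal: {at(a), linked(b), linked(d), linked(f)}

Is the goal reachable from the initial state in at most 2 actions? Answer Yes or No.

Yes

1. free(d,e)  →  {at(d), at(f), linked(b), linked(d), linked(f), on(d), on(e)}
2. push(f,a)  →  {at(a), at(d), at(f), linked(b), linked(d), linked(f), marked(a), on(d), on(e)}
optimal plan length = 2; 2 ≤ 2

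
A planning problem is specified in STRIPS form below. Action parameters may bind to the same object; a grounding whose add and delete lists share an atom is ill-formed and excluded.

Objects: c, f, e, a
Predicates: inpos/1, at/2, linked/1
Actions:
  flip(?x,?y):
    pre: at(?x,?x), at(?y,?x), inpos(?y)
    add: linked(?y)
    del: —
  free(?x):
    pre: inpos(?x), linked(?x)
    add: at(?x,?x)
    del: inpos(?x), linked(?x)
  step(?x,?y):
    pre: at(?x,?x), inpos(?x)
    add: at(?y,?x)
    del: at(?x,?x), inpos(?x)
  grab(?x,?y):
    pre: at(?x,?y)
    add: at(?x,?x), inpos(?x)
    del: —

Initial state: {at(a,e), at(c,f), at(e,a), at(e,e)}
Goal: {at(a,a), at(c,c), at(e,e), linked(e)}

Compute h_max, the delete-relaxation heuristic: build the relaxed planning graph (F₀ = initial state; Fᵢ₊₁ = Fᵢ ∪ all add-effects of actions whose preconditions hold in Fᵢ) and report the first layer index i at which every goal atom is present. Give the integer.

F0 = init (4 atoms)
F1 = F0 ∪ {at(a,a), at(c,c), inpos(a), inpos(c), inpos(e)}  (9 atoms)
F2 = F1 ∪ {at(a,c), at(c,a), at(c,e), at(e,c), at(f,a), at(f,c), at(f,e), linked(a), linked(c), linked(e)}  (19 atoms)
goal ⊆ F2  ⇒  h_max = 2

2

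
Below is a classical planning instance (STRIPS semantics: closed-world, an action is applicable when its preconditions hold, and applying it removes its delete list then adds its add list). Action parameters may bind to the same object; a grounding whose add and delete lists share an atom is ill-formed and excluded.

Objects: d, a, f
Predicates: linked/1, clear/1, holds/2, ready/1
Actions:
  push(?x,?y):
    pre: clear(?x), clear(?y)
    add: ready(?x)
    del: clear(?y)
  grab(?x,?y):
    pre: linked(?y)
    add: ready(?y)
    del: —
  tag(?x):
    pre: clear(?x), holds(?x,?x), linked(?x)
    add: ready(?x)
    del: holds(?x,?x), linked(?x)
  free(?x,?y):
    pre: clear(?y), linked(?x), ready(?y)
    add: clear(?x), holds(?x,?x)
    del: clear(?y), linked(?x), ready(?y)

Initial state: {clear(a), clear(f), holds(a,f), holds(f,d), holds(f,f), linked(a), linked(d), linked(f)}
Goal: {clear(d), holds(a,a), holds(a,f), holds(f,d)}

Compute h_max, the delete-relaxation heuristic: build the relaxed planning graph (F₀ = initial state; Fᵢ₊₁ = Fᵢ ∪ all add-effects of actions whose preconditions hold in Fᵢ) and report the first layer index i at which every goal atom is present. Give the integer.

2

F0 = init (8 atoms)
F1 = F0 ∪ {ready(a), ready(d), ready(f)}  (11 atoms)
F2 = F1 ∪ {clear(d), holds(a,a), holds(d,d)}  (14 atoms)
goal ⊆ F2  ⇒  h_max = 2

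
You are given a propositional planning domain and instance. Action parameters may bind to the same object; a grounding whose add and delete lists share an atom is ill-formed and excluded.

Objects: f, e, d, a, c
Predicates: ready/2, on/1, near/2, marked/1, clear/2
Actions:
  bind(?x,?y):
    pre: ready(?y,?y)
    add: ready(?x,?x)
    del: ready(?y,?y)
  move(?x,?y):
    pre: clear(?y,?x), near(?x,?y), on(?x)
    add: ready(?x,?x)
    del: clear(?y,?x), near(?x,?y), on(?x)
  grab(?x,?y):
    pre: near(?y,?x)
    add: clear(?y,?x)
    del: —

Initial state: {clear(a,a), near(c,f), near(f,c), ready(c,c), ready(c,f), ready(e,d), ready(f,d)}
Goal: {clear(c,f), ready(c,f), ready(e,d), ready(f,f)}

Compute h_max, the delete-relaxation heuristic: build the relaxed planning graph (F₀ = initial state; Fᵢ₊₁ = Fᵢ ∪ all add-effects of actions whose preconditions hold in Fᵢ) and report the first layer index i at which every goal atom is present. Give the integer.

F0 = init (7 atoms)
F1 = F0 ∪ {clear(c,f), clear(f,c), ready(a,a), ready(d,d), ready(e,e), ready(f,f)}  (13 atoms)
goal ⊆ F1  ⇒  h_max = 1

1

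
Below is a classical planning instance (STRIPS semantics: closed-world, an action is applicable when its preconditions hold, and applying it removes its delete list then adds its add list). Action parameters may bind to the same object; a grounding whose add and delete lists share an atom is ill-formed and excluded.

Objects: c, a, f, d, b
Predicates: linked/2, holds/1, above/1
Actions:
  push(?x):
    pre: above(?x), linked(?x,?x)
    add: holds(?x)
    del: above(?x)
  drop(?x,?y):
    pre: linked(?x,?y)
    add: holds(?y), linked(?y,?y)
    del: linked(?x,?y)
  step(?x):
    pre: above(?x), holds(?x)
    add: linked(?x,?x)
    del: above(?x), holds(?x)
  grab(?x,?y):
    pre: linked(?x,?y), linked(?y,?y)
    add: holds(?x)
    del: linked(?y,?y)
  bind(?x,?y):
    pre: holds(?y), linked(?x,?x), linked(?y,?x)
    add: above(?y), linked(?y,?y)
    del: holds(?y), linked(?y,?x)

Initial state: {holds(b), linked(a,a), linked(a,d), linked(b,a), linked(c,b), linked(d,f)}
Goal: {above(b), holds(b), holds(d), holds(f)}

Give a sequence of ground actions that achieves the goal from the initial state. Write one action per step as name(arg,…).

drop(a,d); drop(d,f); bind(a,b); drop(c,b)

1. drop(a,d)  →  {holds(b), holds(d), linked(a,a), linked(b,a), linked(c,b), linked(d,d), linked(d,f)}
2. drop(d,f)  →  {holds(b), holds(d), holds(f), linked(a,a), linked(b,a), linked(c,b), linked(d,d), linked(f,f)}
3. bind(a,b)  →  {above(b), holds(d), holds(f), linked(a,a), linked(b,b), linked(c,b), linked(d,d), linked(f,f)}
4. drop(c,b)  →  {above(b), holds(b), holds(d), holds(f), linked(a,a), linked(b,b), linked(d,d), linked(f,f)}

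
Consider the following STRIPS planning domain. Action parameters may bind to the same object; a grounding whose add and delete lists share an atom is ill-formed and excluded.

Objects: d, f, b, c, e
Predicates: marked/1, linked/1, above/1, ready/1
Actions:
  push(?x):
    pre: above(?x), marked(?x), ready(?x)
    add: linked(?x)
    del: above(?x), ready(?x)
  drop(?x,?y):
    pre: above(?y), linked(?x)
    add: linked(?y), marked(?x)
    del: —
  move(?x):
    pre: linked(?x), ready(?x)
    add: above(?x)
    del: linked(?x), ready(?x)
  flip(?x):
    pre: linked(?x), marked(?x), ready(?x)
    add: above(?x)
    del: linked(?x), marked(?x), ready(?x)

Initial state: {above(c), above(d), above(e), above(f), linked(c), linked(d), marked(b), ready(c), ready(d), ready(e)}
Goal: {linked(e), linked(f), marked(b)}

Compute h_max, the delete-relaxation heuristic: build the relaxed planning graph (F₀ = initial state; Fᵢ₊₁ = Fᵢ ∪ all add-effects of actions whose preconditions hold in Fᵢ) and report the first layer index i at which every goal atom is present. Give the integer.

F0 = init (10 atoms)
F1 = F0 ∪ {linked(e), linked(f), marked(c), marked(d)}  (14 atoms)
goal ⊆ F1  ⇒  h_max = 1

1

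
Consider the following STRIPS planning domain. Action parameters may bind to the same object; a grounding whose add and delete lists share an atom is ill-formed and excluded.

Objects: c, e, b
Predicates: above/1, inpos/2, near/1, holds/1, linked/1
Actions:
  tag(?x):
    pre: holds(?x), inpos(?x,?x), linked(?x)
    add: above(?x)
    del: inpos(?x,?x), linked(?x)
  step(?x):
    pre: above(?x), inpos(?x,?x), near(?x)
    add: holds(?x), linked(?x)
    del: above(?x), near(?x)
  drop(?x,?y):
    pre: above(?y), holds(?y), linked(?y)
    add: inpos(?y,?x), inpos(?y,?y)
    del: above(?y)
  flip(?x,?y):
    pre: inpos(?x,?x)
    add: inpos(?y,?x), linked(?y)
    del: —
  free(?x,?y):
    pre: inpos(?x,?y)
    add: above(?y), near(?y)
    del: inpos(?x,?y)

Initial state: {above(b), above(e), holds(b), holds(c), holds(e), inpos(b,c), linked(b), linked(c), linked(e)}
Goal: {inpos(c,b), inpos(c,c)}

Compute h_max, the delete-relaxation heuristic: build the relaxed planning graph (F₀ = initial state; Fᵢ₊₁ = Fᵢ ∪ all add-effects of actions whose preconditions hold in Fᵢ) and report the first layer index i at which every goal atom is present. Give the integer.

2

F0 = init (9 atoms)
F1 = F0 ∪ {above(c), inpos(b,b), inpos(b,e), inpos(e,b), inpos(e,c), inpos(e,e), near(c)}  (16 atoms)
F2 = F1 ∪ {inpos(c,b), inpos(c,c), inpos(c,e), near(b), near(e)}  (21 atoms)
goal ⊆ F2  ⇒  h_max = 2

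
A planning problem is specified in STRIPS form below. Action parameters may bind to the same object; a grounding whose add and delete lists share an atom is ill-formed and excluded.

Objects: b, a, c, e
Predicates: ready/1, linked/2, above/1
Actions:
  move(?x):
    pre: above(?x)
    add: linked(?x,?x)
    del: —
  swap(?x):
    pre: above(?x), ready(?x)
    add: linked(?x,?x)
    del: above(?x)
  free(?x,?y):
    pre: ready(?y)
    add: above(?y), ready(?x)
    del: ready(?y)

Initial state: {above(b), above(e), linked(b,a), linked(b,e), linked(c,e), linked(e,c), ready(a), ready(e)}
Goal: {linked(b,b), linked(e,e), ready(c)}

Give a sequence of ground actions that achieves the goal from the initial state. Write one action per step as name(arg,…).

1. move(b)  →  {above(b), above(e), linked(b,a), linked(b,b), linked(b,e), linked(c,e), linked(e,c), ready(a), ready(e)}
2. move(e)  →  {above(b), above(e), linked(b,a), linked(b,b), linked(b,e), linked(c,e), linked(e,c), linked(e,e), ready(a), ready(e)}
3. free(c,a)  →  {above(a), above(b), above(e), linked(b,a), linked(b,b), linked(b,e), linked(c,e), linked(e,c), linked(e,e), ready(c), ready(e)}

move(b); move(e); free(c,a)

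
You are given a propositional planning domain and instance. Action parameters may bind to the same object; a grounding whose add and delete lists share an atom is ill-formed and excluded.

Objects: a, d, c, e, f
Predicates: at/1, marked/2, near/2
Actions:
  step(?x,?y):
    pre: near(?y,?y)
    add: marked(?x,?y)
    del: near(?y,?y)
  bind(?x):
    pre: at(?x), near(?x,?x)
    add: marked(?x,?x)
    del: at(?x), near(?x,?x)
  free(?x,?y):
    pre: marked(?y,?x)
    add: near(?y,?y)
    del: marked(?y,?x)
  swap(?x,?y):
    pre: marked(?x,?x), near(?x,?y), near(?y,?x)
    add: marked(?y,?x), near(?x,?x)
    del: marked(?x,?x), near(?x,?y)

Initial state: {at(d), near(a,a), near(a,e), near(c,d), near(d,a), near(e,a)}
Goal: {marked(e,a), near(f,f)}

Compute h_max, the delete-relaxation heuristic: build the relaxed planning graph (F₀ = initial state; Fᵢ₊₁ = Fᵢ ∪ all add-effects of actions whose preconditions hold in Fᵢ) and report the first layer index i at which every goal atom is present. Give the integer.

2

F0 = init (6 atoms)
F1 = F0 ∪ {marked(a,a), marked(c,a), marked(d,a), marked(e,a), marked(f,a)}  (11 atoms)
F2 = F1 ∪ {near(c,c), near(d,d), near(e,e), near(f,f)}  (15 atoms)
goal ⊆ F2  ⇒  h_max = 2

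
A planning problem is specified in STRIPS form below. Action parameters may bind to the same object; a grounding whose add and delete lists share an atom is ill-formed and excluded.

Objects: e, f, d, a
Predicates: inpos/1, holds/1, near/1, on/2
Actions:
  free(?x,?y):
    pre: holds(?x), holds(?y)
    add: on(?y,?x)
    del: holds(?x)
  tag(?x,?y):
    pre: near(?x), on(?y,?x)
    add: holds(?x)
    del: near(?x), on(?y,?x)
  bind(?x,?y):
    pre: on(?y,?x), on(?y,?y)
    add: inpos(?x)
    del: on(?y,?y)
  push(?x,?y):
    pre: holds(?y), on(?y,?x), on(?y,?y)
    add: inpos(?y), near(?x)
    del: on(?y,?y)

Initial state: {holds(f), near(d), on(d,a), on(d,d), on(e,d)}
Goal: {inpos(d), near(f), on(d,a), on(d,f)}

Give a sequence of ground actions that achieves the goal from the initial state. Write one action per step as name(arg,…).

tag(d,e); free(f,d); push(f,d)

1. tag(d,e)  →  {holds(d), holds(f), on(d,a), on(d,d)}
2. free(f,d)  →  {holds(d), on(d,a), on(d,d), on(d,f)}
3. push(f,d)  →  {holds(d), inpos(d), near(f), on(d,a), on(d,f)}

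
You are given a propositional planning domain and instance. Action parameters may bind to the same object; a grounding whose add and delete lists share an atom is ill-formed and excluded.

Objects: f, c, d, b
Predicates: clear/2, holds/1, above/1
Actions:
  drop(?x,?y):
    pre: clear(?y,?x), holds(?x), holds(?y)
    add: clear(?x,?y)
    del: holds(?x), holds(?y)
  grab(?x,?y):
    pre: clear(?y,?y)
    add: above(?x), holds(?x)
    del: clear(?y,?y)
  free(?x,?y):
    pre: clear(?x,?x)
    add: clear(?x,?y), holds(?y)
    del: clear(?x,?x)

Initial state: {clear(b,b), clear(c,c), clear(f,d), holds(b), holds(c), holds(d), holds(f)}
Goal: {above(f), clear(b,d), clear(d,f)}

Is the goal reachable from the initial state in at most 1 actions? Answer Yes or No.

1. drop(d,f)  →  {clear(b,b), clear(c,c), clear(d,f), clear(f,d), holds(b), holds(c)}
2. grab(f,c)  →  {above(f), clear(b,b), clear(d,f), clear(f,d), holds(b), holds(c), holds(f)}
3. free(b,d)  →  {above(f), clear(b,d), clear(d,f), clear(f,d), holds(b), holds(c), holds(d), holds(f)}
optimal plan length = 3; 3 > 1

No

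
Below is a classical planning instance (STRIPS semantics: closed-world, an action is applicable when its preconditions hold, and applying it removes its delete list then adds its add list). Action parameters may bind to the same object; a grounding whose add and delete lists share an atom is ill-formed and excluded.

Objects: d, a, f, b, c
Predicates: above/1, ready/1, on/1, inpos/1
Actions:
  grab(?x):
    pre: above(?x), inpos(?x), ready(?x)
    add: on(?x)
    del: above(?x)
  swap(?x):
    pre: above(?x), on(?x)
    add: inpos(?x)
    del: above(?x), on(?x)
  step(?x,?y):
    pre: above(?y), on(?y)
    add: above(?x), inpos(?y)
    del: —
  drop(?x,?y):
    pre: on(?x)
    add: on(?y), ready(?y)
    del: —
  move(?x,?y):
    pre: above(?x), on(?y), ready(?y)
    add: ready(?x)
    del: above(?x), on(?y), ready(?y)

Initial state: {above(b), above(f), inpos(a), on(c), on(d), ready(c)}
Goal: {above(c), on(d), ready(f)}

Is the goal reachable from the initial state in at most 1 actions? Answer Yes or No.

No

1. drop(d,f)  →  {above(b), above(f), inpos(a), on(c), on(d), on(f), ready(c), ready(f)}
2. step(c,f)  →  {above(b), above(c), above(f), inpos(a), inpos(f), on(c), on(d), on(f), ready(c), ready(f)}
optimal plan length = 2; 2 > 1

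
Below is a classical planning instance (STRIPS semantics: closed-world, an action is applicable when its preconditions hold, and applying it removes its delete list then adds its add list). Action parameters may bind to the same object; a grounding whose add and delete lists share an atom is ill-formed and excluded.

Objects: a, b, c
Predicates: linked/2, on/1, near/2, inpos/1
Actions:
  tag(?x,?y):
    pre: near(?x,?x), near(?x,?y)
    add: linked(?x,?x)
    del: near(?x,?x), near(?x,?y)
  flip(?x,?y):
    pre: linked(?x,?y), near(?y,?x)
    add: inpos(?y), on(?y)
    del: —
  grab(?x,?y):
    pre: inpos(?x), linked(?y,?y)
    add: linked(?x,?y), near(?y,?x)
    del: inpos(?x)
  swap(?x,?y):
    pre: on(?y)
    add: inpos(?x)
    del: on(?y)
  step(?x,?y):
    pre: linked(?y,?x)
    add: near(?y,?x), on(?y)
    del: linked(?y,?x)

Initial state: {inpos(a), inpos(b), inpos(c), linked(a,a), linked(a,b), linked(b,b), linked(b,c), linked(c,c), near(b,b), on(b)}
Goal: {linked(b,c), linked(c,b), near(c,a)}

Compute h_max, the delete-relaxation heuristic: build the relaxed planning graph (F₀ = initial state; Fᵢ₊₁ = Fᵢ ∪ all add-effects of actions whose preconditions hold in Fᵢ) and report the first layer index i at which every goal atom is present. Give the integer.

F0 = init (10 atoms)
F1 = F0 ∪ {linked(a,c), linked(b,a), linked(c,a), linked(c,b), near(a,a), near(a,b), near(a,c), near(b,a), near(b,c), near(c,a), near(c,b), near(c,c), on(a), on(c)}  (24 atoms)
goal ⊆ F1  ⇒  h_max = 1

1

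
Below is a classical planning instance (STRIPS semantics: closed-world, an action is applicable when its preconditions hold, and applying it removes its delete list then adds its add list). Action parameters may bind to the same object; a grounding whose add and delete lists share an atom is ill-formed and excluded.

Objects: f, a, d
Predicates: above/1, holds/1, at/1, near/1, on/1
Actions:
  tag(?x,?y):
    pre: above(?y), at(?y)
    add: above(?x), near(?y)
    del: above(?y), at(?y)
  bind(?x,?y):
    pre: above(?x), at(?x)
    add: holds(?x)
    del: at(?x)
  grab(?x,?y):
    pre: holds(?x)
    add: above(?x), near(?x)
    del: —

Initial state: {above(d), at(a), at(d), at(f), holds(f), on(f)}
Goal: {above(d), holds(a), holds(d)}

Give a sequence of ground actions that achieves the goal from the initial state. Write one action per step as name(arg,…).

bind(d,f); grab(f,f); tag(a,f); bind(a,f)

1. bind(d,f)  →  {above(d), at(a), at(f), holds(d), holds(f), on(f)}
2. grab(f,f)  →  {above(d), above(f), at(a), at(f), holds(d), holds(f), near(f), on(f)}
3. tag(a,f)  →  {above(a), above(d), at(a), holds(d), holds(f), near(f), on(f)}
4. bind(a,f)  →  {above(a), above(d), holds(a), holds(d), holds(f), near(f), on(f)}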